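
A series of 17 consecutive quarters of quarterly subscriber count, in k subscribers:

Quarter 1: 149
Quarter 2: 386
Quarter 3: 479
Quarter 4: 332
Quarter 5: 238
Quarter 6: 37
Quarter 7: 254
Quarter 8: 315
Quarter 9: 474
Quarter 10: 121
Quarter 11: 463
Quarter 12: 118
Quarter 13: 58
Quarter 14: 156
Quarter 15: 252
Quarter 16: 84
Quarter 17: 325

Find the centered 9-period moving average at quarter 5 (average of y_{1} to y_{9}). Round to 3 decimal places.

Sum of periods 1–9: 149 + 386 + 479 + 332 + 238 + 37 + 254 + 315 + 474 = 2664
Divide by 9: 2664 / 9 = 296.000

296.000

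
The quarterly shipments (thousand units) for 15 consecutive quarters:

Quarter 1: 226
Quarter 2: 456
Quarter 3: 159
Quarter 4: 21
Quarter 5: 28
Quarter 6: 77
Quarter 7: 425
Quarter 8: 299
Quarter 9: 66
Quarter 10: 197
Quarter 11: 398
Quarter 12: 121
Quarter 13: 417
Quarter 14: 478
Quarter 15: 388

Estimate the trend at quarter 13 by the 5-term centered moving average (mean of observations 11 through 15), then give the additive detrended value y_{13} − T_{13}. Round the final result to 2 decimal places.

56.60

Trend T_13 = (398 + 121 + 417 + 478 + 388) / 5 = 1802/5 = 360.4000
Detrended value: 417 − 360.4000 = 56.60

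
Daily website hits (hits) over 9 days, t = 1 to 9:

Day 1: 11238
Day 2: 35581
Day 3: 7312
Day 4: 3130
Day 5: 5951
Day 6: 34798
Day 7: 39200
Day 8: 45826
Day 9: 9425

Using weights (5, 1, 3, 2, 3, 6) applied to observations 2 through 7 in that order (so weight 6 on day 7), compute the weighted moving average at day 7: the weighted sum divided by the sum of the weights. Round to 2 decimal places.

Weighted sum: 5·35581 + 1·7312 + 3·3130 + 2·5951 + 3·34798 + 6·39200 = 177905 + 7312 + 9390 + 11902 + 104394 + 235200 = 546103
Weight total: 5 + 1 + 3 + 2 + 3 + 6 = 20
WMA = 546103 / 20 = 27305.15

27305.15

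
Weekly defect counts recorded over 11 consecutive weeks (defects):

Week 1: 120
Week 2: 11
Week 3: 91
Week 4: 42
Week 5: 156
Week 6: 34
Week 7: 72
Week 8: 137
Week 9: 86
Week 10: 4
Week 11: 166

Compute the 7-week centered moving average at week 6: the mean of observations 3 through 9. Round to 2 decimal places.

88.29

Sum of periods 3–9: 91 + 42 + 156 + 34 + 72 + 137 + 86 = 618
Divide by 7: 618 / 7 = 88.29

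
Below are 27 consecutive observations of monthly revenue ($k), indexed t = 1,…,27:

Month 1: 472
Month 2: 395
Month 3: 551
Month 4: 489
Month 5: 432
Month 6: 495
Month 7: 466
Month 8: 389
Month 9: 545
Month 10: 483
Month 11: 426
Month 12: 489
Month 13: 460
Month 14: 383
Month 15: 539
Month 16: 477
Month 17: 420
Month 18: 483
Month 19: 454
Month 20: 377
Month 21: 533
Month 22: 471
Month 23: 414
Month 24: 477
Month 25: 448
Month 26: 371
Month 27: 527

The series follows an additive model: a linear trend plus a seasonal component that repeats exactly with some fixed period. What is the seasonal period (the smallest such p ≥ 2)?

First differences y_{t+1} − y_t: -77, 156, -62, -57, 63, -29, -77, 156, -62, -57, 63, -29, -77, 156, …
The difference pattern repeats every 6 terms and not for any smaller step, so p = 6.

6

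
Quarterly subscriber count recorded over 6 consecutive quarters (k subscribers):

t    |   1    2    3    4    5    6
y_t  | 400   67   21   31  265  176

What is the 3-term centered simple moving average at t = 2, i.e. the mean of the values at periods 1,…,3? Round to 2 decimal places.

162.67

Sum of periods 1–3: 400 + 67 + 21 = 488
Divide by 3: 488 / 3 = 162.67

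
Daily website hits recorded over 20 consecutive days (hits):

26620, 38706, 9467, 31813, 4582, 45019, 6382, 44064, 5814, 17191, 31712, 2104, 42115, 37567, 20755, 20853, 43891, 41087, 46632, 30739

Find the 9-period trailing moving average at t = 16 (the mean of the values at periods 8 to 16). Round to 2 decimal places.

24686.11

Sum of periods 8–16: 44064 + 5814 + 17191 + 31712 + 2104 + 42115 + 37567 + 20755 + 20853 = 222175
Divide by 9: 222175 / 9 = 24686.11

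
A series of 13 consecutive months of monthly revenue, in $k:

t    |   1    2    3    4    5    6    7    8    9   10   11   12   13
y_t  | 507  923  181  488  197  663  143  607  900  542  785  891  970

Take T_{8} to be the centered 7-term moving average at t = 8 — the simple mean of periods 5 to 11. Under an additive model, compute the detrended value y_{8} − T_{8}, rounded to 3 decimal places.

Trend T_8 = (197 + 663 + 143 + 607 + 900 + 542 + 785) / 7 = 3837/7 = 548.14286
Detrended value: 607 − 548.14286 = 58.857

58.857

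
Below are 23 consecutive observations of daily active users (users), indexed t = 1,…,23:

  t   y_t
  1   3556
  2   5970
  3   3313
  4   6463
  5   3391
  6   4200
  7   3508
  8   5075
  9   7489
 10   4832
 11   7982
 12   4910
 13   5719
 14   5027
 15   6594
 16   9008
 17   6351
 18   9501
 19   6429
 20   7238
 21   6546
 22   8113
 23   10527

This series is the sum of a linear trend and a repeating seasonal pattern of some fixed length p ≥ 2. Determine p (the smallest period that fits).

7

First differences y_{t+1} − y_t: 2414, -2657, 3150, -3072, 809, -692, 1567, 2414, -2657, 3150, -3072, 809, -692, 1567, 2414, -2657, …
The difference pattern repeats every 7 terms and not for any smaller step, so p = 7.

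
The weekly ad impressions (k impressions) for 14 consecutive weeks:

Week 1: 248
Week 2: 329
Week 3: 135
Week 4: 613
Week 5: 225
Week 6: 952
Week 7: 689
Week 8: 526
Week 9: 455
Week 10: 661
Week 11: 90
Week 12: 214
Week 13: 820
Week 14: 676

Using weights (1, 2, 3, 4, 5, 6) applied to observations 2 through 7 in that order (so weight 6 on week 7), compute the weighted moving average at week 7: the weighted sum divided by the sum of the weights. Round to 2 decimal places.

582.48

Weighted sum: 1·329 + 2·135 + 3·613 + 4·225 + 5·952 + 6·689 = 329 + 270 + 1839 + 900 + 4760 + 4134 = 12232
Weight total: 1 + 2 + 3 + 4 + 5 + 6 = 21
WMA = 12232 / 21 = 582.48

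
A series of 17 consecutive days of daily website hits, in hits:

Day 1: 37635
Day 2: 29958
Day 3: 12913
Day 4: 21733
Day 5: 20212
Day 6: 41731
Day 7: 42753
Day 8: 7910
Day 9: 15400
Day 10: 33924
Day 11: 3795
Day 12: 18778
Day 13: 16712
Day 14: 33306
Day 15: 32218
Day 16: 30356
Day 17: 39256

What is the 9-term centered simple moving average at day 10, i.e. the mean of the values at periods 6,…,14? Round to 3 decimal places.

23812.111

Sum of periods 6–14: 41731 + 42753 + 7910 + 15400 + 33924 + 3795 + 18778 + 16712 + 33306 = 214309
Divide by 9: 214309 / 9 = 23812.111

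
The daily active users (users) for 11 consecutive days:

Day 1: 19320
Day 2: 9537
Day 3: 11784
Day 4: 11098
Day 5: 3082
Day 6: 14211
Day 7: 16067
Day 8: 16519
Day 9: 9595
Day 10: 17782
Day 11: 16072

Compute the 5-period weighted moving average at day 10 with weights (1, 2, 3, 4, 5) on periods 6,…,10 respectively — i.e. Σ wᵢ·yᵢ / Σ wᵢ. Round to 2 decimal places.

Weighted sum: 1·14211 + 2·16067 + 3·16519 + 4·9595 + 5·17782 = 14211 + 32134 + 49557 + 38380 + 88910 = 223192
Weight total: 1 + 2 + 3 + 4 + 5 = 15
WMA = 223192 / 15 = 14879.47

14879.47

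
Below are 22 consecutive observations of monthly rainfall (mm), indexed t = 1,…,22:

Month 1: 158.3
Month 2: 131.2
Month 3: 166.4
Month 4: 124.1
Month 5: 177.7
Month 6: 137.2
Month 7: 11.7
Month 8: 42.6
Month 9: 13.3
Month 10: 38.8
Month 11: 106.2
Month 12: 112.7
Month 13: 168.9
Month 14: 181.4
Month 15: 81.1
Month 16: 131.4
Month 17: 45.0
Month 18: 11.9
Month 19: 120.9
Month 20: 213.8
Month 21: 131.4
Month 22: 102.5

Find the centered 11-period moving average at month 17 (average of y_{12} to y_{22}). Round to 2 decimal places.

Sum of periods 12–22: 112.7 + 168.9 + 181.4 + 81.1 + 131.4 + 45.0 + 11.9 + 120.9 + 213.8 + 131.4 + 102.5 = 1301.0
Divide by 11: 1301.0 / 11 = 118.27

118.27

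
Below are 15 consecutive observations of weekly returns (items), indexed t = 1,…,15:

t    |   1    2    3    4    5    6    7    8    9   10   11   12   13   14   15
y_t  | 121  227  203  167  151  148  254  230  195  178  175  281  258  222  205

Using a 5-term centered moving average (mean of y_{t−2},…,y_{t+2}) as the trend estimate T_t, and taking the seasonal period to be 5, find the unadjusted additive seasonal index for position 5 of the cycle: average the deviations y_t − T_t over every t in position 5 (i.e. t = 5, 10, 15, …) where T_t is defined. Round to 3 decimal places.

-33.700

Season position 5 occurs at t = 5, 10 (where T_t is defined).
t=5: T_5 = 184.60000; y_5 − T_5 = 151 − 184.60000 = -33.60000
t=10: T_10 = 211.80000; y_10 − T_10 = 178 − 211.80000 = -33.80000
Mean deviation: (-33.60000 + -33.80000) / 2 = -33.700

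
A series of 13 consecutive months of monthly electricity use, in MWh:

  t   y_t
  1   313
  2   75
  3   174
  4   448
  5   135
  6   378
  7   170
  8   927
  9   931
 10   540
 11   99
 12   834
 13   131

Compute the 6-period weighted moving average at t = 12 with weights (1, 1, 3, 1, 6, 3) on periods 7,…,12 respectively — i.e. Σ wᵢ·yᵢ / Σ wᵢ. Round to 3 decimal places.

501.733

Weighted sum: 1·170 + 1·927 + 3·931 + 1·540 + 6·99 + 3·834 = 170 + 927 + 2793 + 540 + 594 + 2502 = 7526
Weight total: 1 + 1 + 3 + 1 + 6 + 3 = 15
WMA = 7526 / 15 = 501.733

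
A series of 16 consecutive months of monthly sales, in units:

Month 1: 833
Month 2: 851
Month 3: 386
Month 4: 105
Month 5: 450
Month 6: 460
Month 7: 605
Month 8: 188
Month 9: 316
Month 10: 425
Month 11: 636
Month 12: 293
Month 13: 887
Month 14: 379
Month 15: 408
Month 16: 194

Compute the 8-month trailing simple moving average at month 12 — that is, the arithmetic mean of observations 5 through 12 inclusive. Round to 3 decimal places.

Sum of periods 5–12: 450 + 460 + 605 + 188 + 316 + 425 + 636 + 293 = 3373
Divide by 8: 3373 / 8 = 421.625

421.625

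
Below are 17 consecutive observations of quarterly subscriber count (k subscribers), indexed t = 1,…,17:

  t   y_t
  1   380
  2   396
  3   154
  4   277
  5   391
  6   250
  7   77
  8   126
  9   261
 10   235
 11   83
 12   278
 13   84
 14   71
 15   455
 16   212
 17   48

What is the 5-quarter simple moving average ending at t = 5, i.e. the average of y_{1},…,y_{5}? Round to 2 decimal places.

Sum of periods 1–5: 380 + 396 + 154 + 277 + 391 = 1598
Divide by 5: 1598 / 5 = 319.60

319.60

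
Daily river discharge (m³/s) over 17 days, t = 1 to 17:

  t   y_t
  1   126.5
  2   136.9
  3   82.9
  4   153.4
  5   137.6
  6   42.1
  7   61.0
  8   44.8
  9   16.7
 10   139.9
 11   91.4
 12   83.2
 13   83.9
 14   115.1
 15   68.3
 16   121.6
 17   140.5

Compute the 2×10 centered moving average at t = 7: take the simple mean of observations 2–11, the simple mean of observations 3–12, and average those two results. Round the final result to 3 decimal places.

Sum over 2–11: 136.9 + 82.9 + 153.4 + 137.6 + 42.1 + 61.0 + 44.8 + 16.7 + 139.9 + 91.4 = 906.7
Sum over 3–12: 82.9 + 153.4 + 137.6 + 42.1 + 61.0 + 44.8 + 16.7 + 139.9 + 91.4 + 83.2 = 853.0
CMA at t=7 = (906.7 + 853.0) / (2·10) = 1759.7 / 20 = 87.985

87.985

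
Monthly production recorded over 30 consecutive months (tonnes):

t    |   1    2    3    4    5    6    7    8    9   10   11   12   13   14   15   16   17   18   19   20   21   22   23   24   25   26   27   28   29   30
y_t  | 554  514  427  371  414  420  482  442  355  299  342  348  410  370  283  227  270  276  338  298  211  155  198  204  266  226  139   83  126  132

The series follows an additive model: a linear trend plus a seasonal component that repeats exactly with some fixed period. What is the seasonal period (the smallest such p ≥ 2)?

First differences y_{t+1} − y_t: -40, -87, -56, 43, 6, 62, -40, -87, -56, 43, 6, 62, -40, -87, …
The difference pattern repeats every 6 terms and not for any smaller step, so p = 6.

6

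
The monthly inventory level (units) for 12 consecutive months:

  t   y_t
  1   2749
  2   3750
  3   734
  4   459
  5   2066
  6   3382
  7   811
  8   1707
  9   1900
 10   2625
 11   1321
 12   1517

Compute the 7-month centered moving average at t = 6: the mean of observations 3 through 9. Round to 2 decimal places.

1579.86

Sum of periods 3–9: 734 + 459 + 2066 + 3382 + 811 + 1707 + 1900 = 11059
Divide by 7: 11059 / 7 = 1579.86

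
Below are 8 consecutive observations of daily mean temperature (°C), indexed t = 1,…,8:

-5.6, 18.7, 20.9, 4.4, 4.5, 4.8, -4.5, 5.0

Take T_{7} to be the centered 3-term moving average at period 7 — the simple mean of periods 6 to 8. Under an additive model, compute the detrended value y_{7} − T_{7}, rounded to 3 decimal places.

Trend T_7 = (4.8 + (-4.5) + 5.0) / 3 = 5.3/3 = 1.76667
Detrended value: -4.5 − 1.76667 = -6.267

-6.267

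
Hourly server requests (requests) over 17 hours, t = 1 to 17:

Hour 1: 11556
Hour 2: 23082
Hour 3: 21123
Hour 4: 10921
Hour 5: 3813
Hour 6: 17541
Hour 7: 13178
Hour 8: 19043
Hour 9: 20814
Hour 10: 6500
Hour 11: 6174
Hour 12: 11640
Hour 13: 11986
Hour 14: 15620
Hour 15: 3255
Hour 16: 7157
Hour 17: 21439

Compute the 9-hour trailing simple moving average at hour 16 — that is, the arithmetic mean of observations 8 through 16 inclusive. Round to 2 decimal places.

11354.33

Sum of periods 8–16: 19043 + 20814 + 6500 + 6174 + 11640 + 11986 + 15620 + 3255 + 7157 = 102189
Divide by 9: 102189 / 9 = 11354.33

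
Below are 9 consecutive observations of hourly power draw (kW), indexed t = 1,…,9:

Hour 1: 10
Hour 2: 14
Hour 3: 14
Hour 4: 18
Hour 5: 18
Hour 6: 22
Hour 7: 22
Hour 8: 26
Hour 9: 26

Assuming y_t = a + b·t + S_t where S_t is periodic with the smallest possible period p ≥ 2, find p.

First differences y_{t+1} − y_t: 4, 0, 4, 0, 4, 0, …
The difference pattern repeats every 2 terms and not for any smaller step, so p = 2.

2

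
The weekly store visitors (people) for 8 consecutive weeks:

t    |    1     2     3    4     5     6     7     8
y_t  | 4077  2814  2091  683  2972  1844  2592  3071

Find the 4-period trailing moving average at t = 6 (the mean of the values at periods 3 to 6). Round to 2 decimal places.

1897.50

Sum of periods 3–6: 2091 + 683 + 2972 + 1844 = 7590
Divide by 4: 7590 / 4 = 1897.50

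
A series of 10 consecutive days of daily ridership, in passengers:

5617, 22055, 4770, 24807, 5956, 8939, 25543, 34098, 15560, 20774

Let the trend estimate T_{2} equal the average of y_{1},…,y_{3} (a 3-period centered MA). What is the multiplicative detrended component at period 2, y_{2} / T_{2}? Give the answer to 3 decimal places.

2.039

Trend T_2 = (5617 + 22055 + 4770) / 3 = 32442/3 = 10814.00000
Ratio to trend: 22055 / 10814.00000 = 2.039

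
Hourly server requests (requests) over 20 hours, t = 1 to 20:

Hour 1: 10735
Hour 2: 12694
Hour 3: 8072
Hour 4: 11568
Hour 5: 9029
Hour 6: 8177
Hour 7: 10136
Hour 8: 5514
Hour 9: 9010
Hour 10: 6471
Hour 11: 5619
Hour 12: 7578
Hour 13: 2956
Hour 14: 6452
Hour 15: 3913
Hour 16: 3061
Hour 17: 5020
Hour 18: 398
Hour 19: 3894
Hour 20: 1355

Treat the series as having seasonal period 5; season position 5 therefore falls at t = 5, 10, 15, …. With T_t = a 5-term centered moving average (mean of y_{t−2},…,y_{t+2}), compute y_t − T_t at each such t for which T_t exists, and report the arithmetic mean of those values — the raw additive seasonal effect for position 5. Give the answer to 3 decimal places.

Season position 5 occurs at t = 5, 10, 15 (where T_t is defined).
t=5: T_5 = 9396.40000; y_5 − T_5 = 9029 − 9396.40000 = -367.40000
t=10: T_10 = 6838.40000; y_10 − T_10 = 6471 − 6838.40000 = -367.40000
t=15: T_15 = 4280.40000; y_15 − T_15 = 3913 − 4280.40000 = -367.40000
Mean deviation: (-367.40000 + -367.40000 + -367.40000) / 3 = -367.400

-367.400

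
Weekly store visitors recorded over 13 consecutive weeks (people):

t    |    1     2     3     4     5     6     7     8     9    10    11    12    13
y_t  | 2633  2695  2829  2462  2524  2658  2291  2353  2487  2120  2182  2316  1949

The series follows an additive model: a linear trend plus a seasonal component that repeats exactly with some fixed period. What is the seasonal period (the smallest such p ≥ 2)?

3

First differences y_{t+1} − y_t: 62, 134, -367, 62, 134, -367, 62, 134, …
The difference pattern repeats every 3 terms and not for any smaller step, so p = 3.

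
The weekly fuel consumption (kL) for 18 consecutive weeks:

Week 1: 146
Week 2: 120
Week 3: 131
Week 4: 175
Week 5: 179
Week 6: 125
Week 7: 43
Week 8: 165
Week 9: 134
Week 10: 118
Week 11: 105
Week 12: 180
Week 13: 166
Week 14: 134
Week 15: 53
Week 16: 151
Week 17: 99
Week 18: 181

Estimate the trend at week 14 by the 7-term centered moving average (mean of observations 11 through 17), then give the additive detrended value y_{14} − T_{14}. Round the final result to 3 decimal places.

7.143

Trend T_14 = (105 + 180 + 166 + 134 + 53 + 151 + 99) / 7 = 888/7 = 126.85714
Detrended value: 134 − 126.85714 = 7.143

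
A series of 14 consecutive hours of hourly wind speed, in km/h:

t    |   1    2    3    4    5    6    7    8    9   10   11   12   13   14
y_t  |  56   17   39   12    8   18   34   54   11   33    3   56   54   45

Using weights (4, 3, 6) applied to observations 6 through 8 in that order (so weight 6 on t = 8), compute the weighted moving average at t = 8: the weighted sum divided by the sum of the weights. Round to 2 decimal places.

38.31

Weighted sum: 4·18 + 3·34 + 6·54 = 72 + 102 + 324 = 498
Weight total: 4 + 3 + 6 = 13
WMA = 498 / 13 = 38.31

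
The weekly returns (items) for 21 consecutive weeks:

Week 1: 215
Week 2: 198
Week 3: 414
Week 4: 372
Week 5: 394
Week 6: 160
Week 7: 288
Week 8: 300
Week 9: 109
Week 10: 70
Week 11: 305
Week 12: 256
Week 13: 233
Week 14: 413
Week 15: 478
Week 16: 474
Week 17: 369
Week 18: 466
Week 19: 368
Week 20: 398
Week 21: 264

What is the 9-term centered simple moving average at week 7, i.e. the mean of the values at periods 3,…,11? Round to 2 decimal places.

Sum of periods 3–11: 414 + 372 + 394 + 160 + 288 + 300 + 109 + 70 + 305 = 2412
Divide by 9: 2412 / 9 = 268.00

268.00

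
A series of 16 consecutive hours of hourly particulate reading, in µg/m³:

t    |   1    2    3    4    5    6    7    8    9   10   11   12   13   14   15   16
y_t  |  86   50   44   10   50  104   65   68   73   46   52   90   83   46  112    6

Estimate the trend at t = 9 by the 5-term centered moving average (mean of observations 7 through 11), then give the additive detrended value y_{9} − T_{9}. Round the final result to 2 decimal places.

12.20

Trend T_9 = (65 + 68 + 73 + 46 + 52) / 5 = 304/5 = 60.8000
Detrended value: 73 − 60.8000 = 12.20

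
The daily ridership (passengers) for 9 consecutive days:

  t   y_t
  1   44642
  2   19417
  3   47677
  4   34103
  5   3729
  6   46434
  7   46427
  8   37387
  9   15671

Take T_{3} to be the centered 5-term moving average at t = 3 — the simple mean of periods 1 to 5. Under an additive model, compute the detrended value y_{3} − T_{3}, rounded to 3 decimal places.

Trend T_3 = (44642 + 19417 + 47677 + 34103 + 3729) / 5 = 149568/5 = 29913.60000
Detrended value: 47677 − 29913.60000 = 17763.400

17763.400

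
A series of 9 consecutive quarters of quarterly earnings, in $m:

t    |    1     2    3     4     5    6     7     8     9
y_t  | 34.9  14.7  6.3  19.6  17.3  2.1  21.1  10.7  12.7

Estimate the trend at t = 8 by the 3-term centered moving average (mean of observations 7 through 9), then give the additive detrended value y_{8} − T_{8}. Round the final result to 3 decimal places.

-4.133

Trend T_8 = (21.1 + 10.7 + 12.7) / 3 = 44.5/3 = 14.83333
Detrended value: 10.7 − 14.83333 = -4.133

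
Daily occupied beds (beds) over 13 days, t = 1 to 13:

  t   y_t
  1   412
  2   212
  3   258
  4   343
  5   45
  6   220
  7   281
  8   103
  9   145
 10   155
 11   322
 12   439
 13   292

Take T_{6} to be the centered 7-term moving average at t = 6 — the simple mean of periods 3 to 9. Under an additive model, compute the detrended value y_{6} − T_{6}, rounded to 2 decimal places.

20.71

Trend T_6 = (258 + 343 + 45 + 220 + 281 + 103 + 145) / 7 = 1395/7 = 199.2857
Detrended value: 220 − 199.2857 = 20.71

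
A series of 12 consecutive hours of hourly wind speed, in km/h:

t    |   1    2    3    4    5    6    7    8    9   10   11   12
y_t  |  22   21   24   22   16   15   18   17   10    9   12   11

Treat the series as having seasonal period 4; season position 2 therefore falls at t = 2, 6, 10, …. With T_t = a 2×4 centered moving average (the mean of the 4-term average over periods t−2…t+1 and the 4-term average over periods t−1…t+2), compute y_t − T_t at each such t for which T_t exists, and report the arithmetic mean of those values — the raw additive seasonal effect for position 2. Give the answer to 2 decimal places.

Season position 2 occurs at t = 6, 10 (where T_t is defined).
t=6: T_6 = 17.1250; y_6 − T_6 = 15 − 17.1250 = -2.1250
t=10: T_10 = 11.2500; y_10 − T_10 = 9 − 11.2500 = -2.2500
Mean deviation: (-2.1250 + -2.2500) / 2 = -2.19

-2.19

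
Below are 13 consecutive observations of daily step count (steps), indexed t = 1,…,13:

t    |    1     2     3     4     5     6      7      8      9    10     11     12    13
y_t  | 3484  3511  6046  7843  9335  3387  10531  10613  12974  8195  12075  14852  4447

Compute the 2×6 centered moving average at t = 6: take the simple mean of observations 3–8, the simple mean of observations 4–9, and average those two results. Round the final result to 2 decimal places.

Sum over 3–8: 6046 + 7843 + 9335 + 3387 + 10531 + 10613 = 47755
Sum over 4–9: 7843 + 9335 + 3387 + 10531 + 10613 + 12974 = 54683
CMA at t=6 = (47755 + 54683) / (2·6) = 102438 / 12 = 8536.50

8536.50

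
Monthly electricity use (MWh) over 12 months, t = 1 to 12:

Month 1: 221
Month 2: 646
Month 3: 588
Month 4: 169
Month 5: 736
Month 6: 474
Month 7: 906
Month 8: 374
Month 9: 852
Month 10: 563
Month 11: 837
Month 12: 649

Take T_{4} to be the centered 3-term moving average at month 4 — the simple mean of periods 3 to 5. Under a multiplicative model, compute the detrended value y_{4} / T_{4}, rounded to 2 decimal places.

Trend T_4 = (588 + 169 + 736) / 3 = 1493/3 = 497.6667
Ratio to trend: 169 / 497.6667 = 0.34

0.34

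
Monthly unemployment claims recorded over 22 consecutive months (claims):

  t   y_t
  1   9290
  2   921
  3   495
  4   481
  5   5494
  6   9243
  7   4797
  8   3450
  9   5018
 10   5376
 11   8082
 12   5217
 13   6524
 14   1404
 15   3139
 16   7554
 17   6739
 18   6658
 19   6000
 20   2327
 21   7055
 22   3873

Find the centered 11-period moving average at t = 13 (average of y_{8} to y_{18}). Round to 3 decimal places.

5378.273

Sum of periods 8–18: 3450 + 5018 + 5376 + 8082 + 5217 + 6524 + 1404 + 3139 + 7554 + 6739 + 6658 = 59161
Divide by 11: 59161 / 11 = 5378.273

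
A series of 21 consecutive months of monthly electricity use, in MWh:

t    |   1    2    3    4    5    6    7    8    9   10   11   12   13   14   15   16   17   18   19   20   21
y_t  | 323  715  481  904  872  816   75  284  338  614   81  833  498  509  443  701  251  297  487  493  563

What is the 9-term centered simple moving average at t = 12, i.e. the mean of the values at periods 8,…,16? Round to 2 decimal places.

Sum of periods 8–16: 284 + 338 + 614 + 81 + 833 + 498 + 509 + 443 + 701 = 4301
Divide by 9: 4301 / 9 = 477.89

477.89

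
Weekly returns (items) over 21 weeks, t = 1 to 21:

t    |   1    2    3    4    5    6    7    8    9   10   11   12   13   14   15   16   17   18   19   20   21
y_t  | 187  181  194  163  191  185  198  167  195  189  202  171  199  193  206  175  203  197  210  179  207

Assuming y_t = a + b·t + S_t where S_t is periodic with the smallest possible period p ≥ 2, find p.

4

First differences y_{t+1} − y_t: -6, 13, -31, 28, -6, 13, -31, 28, -6, 13, …
The difference pattern repeats every 4 terms and not for any smaller step, so p = 4.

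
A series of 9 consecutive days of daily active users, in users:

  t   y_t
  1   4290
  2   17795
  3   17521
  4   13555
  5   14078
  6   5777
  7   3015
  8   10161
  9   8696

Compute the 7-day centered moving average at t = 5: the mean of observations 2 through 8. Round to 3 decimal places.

Sum of periods 2–8: 17795 + 17521 + 13555 + 14078 + 5777 + 3015 + 10161 = 81902
Divide by 7: 81902 / 7 = 11700.286

11700.286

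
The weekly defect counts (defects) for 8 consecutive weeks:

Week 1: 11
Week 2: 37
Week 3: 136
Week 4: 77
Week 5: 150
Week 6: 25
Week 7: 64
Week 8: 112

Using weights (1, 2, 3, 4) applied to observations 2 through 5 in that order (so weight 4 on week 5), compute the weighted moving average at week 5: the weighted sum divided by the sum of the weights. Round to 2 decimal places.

Weighted sum: 1·37 + 2·136 + 3·77 + 4·150 = 37 + 272 + 231 + 600 = 1140
Weight total: 1 + 2 + 3 + 4 = 10
WMA = 1140 / 10 = 114.00

114.00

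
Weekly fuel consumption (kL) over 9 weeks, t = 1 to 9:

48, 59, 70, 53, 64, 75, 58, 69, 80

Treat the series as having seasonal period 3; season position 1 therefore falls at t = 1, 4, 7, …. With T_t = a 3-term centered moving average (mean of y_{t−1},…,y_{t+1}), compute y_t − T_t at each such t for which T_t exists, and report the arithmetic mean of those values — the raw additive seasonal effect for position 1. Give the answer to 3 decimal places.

Season position 1 occurs at t = 4, 7 (where T_t is defined).
t=4: T_4 = 62.33333; y_4 − T_4 = 53 − 62.33333 = -9.33333
t=7: T_7 = 67.33333; y_7 − T_7 = 58 − 67.33333 = -9.33333
Mean deviation: (-9.33333 + -9.33333) / 2 = -9.333

-9.333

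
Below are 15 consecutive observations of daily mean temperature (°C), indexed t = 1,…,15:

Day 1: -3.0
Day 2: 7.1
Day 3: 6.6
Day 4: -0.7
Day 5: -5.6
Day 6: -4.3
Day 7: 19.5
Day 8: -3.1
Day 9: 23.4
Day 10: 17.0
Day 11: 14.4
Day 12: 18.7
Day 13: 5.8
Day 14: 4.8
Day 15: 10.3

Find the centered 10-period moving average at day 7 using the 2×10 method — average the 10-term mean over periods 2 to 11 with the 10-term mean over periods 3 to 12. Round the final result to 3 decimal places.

Sum over 2–11: 7.1 + 6.6 + (-0.7) + (-5.6) + (-4.3) + 19.5 + (-3.1) + 23.4 + 17.0 + 14.4 = 74.3
Sum over 3–12: 6.6 + (-0.7) + (-5.6) + (-4.3) + 19.5 + (-3.1) + 23.4 + 17.0 + 14.4 + 18.7 = 85.9
CMA at t=7 = (74.3 + 85.9) / (2·10) = 160.2 / 20 = 8.010

8.010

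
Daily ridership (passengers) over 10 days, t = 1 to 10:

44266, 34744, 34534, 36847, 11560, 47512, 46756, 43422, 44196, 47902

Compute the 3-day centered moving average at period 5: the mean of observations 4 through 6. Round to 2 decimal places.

Sum of periods 4–6: 36847 + 11560 + 47512 = 95919
Divide by 3: 95919 / 3 = 31973.00

31973.00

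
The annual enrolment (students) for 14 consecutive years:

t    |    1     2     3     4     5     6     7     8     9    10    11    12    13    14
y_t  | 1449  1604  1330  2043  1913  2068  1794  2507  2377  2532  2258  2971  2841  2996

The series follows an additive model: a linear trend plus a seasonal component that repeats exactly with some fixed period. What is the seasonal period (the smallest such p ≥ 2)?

4

First differences y_{t+1} − y_t: 155, -274, 713, -130, 155, -274, 713, -130, 155, -274, …
The difference pattern repeats every 4 terms and not for any smaller step, so p = 4.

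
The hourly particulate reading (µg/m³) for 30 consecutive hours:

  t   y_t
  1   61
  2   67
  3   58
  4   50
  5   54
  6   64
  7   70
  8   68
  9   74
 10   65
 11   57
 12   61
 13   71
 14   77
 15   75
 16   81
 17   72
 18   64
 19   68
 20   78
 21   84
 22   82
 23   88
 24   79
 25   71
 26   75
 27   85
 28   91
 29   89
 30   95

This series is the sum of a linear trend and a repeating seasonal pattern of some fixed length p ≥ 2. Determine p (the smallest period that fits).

7

First differences y_{t+1} − y_t: 6, -9, -8, 4, 10, 6, -2, 6, -9, -8, 4, 10, 6, -2, 6, -9, …
The difference pattern repeats every 7 terms and not for any smaller step, so p = 7.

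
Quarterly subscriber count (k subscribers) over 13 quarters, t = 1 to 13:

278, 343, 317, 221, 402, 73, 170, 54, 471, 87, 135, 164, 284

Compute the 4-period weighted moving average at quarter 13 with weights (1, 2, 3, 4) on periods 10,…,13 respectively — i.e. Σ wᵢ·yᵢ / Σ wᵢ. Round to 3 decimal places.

Weighted sum: 1·87 + 2·135 + 3·164 + 4·284 = 87 + 270 + 492 + 1136 = 1985
Weight total: 1 + 2 + 3 + 4 = 10
WMA = 1985 / 10 = 198.500

198.500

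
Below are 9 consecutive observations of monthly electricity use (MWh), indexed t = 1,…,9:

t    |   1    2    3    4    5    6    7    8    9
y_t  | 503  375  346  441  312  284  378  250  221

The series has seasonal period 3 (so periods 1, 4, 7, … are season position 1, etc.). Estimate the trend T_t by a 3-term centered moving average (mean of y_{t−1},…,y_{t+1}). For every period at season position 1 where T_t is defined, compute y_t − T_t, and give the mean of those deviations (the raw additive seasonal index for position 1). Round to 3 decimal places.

Season position 1 occurs at t = 4, 7 (where T_t is defined).
t=4: T_4 = 366.33333; y_4 − T_4 = 441 − 366.33333 = 74.66667
t=7: T_7 = 304.00000; y_7 − T_7 = 378 − 304.00000 = 74.00000
Mean deviation: (74.66667 + 74.00000) / 2 = 74.333

74.333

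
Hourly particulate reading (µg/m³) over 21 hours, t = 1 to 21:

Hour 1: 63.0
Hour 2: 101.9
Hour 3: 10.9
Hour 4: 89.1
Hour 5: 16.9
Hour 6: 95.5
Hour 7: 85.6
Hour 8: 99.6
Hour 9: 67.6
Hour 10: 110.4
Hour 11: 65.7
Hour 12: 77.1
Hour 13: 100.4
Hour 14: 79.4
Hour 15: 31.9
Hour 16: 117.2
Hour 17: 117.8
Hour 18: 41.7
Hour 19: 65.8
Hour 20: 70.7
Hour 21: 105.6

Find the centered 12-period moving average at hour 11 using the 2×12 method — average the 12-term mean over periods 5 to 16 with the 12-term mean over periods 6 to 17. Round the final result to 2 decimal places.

83.15

Sum over 5–16: 16.9 + 95.5 + 85.6 + 99.6 + 67.6 + 110.4 + 65.7 + 77.1 + 100.4 + 79.4 + 31.9 + 117.2 = 947.3
Sum over 6–17: 95.5 + 85.6 + 99.6 + 67.6 + 110.4 + 65.7 + 77.1 + 100.4 + 79.4 + 31.9 + 117.2 + 117.8 = 1048.2
CMA at t=11 = (947.3 + 1048.2) / (2·12) = 1995.5 / 24 = 83.15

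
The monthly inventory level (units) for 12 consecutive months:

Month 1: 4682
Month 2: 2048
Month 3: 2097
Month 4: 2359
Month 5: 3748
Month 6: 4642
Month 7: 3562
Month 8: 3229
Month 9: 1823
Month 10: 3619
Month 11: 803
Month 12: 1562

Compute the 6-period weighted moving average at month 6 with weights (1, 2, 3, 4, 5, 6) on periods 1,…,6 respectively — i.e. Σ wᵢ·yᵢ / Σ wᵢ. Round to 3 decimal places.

3385.571

Weighted sum: 1·4682 + 2·2048 + 3·2097 + 4·2359 + 5·3748 + 6·4642 = 4682 + 4096 + 6291 + 9436 + 18740 + 27852 = 71097
Weight total: 1 + 2 + 3 + 4 + 5 + 6 = 21
WMA = 71097 / 21 = 3385.571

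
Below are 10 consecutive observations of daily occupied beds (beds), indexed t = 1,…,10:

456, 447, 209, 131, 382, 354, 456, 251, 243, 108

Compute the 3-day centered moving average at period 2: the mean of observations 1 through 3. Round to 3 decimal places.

370.667

Sum of periods 1–3: 456 + 447 + 209 = 1112
Divide by 3: 1112 / 3 = 370.667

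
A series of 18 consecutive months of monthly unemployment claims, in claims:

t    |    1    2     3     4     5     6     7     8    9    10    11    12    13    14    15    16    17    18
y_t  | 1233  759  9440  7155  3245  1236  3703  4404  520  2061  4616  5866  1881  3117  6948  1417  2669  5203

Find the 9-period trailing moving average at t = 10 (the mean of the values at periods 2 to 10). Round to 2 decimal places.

3613.67

Sum of periods 2–10: 759 + 9440 + 7155 + 3245 + 1236 + 3703 + 4404 + 520 + 2061 = 32523
Divide by 9: 32523 / 9 = 3613.67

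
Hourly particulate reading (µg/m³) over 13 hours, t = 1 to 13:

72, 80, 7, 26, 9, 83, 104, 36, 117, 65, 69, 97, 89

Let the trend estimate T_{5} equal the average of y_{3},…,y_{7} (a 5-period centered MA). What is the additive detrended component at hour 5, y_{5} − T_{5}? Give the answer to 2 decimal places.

Trend T_5 = (7 + 26 + 9 + 83 + 104) / 5 = 229/5 = 45.8000
Detrended value: 9 − 45.8000 = -36.80

-36.80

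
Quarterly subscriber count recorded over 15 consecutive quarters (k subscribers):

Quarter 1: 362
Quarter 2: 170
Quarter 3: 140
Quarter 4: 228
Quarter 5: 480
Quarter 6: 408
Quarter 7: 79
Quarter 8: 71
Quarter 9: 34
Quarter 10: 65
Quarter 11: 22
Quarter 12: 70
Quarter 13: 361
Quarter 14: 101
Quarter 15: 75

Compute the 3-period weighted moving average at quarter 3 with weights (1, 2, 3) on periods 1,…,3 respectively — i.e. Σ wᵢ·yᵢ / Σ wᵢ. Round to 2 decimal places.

Weighted sum: 1·362 + 2·170 + 3·140 = 362 + 340 + 420 = 1122
Weight total: 1 + 2 + 3 = 6
WMA = 1122 / 6 = 187.00

187.00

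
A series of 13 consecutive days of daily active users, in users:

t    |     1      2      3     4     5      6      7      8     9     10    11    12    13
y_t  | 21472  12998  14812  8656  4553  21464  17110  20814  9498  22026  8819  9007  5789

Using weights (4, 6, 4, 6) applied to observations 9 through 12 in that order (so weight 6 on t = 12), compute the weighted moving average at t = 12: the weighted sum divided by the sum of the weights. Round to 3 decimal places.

12973.300

Weighted sum: 4·9498 + 6·22026 + 4·8819 + 6·9007 = 37992 + 132156 + 35276 + 54042 = 259466
Weight total: 4 + 6 + 4 + 6 = 20
WMA = 259466 / 20 = 12973.300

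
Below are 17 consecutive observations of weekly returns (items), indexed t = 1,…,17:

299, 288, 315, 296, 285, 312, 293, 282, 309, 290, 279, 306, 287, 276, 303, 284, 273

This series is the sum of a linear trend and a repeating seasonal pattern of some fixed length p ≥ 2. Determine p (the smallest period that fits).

3

First differences y_{t+1} − y_t: -11, 27, -19, -11, 27, -19, -11, 27, …
The difference pattern repeats every 3 terms and not for any smaller step, so p = 3.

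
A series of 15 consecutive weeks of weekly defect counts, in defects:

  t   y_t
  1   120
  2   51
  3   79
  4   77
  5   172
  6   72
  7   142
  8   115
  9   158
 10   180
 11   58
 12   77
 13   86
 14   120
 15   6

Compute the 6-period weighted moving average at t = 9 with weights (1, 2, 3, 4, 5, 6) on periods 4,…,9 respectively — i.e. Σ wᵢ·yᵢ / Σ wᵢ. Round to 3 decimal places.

129.905

Weighted sum: 1·77 + 2·172 + 3·72 + 4·142 + 5·115 + 6·158 = 77 + 344 + 216 + 568 + 575 + 948 = 2728
Weight total: 1 + 2 + 3 + 4 + 5 + 6 = 21
WMA = 2728 / 21 = 129.905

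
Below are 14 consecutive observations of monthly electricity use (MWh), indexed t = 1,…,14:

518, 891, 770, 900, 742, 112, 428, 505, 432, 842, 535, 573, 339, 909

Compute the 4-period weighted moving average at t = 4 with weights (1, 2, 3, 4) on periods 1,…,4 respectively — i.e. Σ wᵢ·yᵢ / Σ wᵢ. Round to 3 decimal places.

821.000

Weighted sum: 1·518 + 2·891 + 3·770 + 4·900 = 518 + 1782 + 2310 + 3600 = 8210
Weight total: 1 + 2 + 3 + 4 = 10
WMA = 8210 / 10 = 821.000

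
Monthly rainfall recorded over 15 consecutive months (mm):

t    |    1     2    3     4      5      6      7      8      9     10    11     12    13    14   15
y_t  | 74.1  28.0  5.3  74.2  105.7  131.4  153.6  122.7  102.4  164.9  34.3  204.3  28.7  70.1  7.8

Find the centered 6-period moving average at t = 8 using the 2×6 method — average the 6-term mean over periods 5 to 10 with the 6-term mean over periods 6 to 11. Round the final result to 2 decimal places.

Sum over 5–10: 105.7 + 131.4 + 153.6 + 122.7 + 102.4 + 164.9 = 780.7
Sum over 6–11: 131.4 + 153.6 + 122.7 + 102.4 + 164.9 + 34.3 = 709.3
CMA at t=8 = (780.7 + 709.3) / (2·6) = 1490.0 / 12 = 124.17

124.17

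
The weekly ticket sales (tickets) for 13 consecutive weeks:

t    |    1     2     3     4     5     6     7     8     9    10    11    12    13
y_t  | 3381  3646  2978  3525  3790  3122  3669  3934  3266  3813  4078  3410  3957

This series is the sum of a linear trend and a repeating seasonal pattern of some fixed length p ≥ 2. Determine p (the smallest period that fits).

First differences y_{t+1} − y_t: 265, -668, 547, 265, -668, 547, 265, -668, …
The difference pattern repeats every 3 terms and not for any smaller step, so p = 3.

3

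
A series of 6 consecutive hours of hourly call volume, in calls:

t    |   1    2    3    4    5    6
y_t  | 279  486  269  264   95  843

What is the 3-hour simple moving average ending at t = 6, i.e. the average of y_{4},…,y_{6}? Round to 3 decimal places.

Sum of periods 4–6: 264 + 95 + 843 = 1202
Divide by 3: 1202 / 3 = 400.667

400.667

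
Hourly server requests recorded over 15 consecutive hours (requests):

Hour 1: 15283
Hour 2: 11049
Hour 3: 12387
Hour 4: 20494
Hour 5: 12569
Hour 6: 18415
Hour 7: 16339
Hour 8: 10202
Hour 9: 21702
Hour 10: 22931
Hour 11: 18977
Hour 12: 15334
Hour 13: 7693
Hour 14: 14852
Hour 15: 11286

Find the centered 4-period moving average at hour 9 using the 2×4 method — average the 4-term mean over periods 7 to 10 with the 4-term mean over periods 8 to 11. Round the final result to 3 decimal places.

Sum over 7–10: 16339 + 10202 + 21702 + 22931 = 71174
Sum over 8–11: 10202 + 21702 + 22931 + 18977 = 73812
CMA at t=9 = (71174 + 73812) / (2·4) = 144986 / 8 = 18123.250

18123.250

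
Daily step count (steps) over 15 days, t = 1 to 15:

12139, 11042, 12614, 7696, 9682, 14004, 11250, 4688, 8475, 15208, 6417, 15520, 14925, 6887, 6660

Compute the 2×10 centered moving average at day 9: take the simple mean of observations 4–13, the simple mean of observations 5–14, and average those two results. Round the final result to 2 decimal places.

Sum over 4–13: 7696 + 9682 + 14004 + 11250 + 4688 + 8475 + 15208 + 6417 + 15520 + 14925 = 107865
Sum over 5–14: 9682 + 14004 + 11250 + 4688 + 8475 + 15208 + 6417 + 15520 + 14925 + 6887 = 107056
CMA at t=9 = (107865 + 107056) / (2·10) = 214921 / 20 = 10746.05

10746.05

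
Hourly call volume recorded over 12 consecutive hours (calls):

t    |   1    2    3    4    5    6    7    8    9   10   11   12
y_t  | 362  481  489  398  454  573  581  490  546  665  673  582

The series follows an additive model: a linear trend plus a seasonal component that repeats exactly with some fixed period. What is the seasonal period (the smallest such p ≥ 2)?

4

First differences y_{t+1} − y_t: 119, 8, -91, 56, 119, 8, -91, 56, 119, 8, …
The difference pattern repeats every 4 terms and not for any smaller step, so p = 4.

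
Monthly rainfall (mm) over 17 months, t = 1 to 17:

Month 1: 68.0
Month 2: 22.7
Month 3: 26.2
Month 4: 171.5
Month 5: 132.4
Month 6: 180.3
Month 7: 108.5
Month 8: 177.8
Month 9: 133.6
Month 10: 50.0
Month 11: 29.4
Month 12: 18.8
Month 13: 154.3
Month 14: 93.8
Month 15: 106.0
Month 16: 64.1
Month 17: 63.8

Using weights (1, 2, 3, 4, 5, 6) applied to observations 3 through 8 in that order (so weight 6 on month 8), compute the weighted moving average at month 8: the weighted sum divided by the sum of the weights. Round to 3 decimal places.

Weighted sum: 1·26.2 + 2·171.5 + 3·132.4 + 4·180.3 + 5·108.5 + 6·177.8 = 26.2 + 343.0 + 397.2 + 721.2 + 542.5 + 1066.8 = 3096.9
Weight total: 1 + 2 + 3 + 4 + 5 + 6 = 21
WMA = 3096.9 / 21 = 147.471

147.471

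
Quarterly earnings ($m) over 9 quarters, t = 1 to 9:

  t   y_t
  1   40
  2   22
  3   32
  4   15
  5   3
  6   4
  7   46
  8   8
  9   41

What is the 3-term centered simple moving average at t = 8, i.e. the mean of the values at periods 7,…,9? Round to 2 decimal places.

31.67

Sum of periods 7–9: 46 + 8 + 41 = 95
Divide by 3: 95 / 3 = 31.67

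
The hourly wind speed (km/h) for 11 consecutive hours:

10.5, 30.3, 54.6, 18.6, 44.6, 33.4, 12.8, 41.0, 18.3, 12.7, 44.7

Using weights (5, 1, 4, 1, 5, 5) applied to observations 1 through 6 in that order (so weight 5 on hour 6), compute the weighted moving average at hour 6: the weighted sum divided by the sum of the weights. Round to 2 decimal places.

33.80

Weighted sum: 5·10.5 + 1·30.3 + 4·54.6 + 1·18.6 + 5·44.6 + 5·33.4 = 52.5 + 30.3 + 218.4 + 18.6 + 223.0 + 167.0 = 709.8
Weight total: 5 + 1 + 4 + 1 + 5 + 5 = 21
WMA = 709.8 / 21 = 33.80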